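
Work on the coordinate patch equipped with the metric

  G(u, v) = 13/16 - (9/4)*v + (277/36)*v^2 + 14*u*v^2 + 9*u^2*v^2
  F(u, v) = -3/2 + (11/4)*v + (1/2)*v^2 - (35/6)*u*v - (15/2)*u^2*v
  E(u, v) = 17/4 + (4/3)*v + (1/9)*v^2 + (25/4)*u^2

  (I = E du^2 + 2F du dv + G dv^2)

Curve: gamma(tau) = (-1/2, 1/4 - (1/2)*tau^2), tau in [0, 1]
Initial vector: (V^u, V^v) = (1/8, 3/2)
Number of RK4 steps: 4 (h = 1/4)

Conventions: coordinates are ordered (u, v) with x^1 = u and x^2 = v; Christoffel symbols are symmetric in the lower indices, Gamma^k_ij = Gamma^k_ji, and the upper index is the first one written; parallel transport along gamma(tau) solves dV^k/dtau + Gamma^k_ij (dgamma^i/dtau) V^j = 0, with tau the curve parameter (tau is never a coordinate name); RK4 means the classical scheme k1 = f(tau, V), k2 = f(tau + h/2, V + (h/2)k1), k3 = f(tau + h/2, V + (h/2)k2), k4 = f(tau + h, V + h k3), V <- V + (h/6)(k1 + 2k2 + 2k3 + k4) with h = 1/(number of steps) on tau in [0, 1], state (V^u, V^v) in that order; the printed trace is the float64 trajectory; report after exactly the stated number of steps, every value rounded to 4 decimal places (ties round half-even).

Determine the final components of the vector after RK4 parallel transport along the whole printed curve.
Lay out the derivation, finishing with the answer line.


gamma'(tau) = (0, -tau); f(tau, V)^k = -Gamma^k_ij(gamma(tau)) gamma'^i(tau) V^j; h = 1/4; intermediate values shown to 6 dp
curve data and Christoffel symbols at the stage parameters:
  tau = 0.000000: gamma = (-0.500000, 0.250000), gamma' = (0.000000, 0.000000); Gamma_uuu = -0.625628, Gamma_uuv = 0.159548, Gamma_uvv = 0.618467, Gamma_vuu = -1.390754, Gamma_vuv = 0.551457, Gamma_vvv = -0.153839
  tau = 0.125000: gamma = (-0.500000, 0.242188), gamma' = (0.000000, -0.125000); Gamma_uuu = -0.640263, Gamma_uuv = 0.161050, Gamma_uvv = 0.618555, Gamma_vuu = -1.461780, Gamma_vuv = 0.535103, Gamma_vvv = -0.159479
  tau = 0.250000: gamma = (-0.500000, 0.218750), gamma' = (0.000000, -0.250000); Gamma_uuu = -0.688590, Gamma_uuv = 0.165045, Gamma_uvv = 0.618226, Gamma_vuu = -1.673132, Gamma_vuv = 0.490785, Gamma_vvv = -0.175905
  tau = 0.375000: gamma = (-0.500000, 0.179688), gamma' = (0.000000, -0.375000); Gamma_uuu = -0.783595, Gamma_uuv = 0.170722, Gamma_uvv = 0.615665, Gamma_vuu = -2.018828, Gamma_vuv = 0.432629, Gamma_vvv = -0.202324
  tau = 0.500000: gamma = (-0.500000, 0.125000), gamma' = (0.000000, -0.500000); Gamma_uuu = -0.945785, Gamma_uuv = 0.179089, Gamma_uvv = 0.607532, Gamma_vuu = -2.486325, Gamma_vuv = 0.383566, Gamma_vvv = -0.239647
  tau = 0.625000: gamma = (-0.500000, 0.054688), gamma' = (0.000000, -0.625000); Gamma_uuu = -1.200708, Gamma_uuv = 0.196258, Gamma_uvv = 0.587828, Gamma_vuu = -3.053149, Gamma_vuv = 0.373608, Gamma_vvv = -0.293592
  tau = 0.750000: gamma = (-0.500000, -0.031250), gamma' = (0.000000, -0.750000); Gamma_uuu = -1.574241, Gamma_uuv = 0.237167, Gamma_uvv = 0.545161, Gamma_vuu = -3.683467, Gamma_vuv = 0.436020, Gamma_vvv = -0.378173
  tau = 0.875000: gamma = (-0.500000, -0.132812), gamma' = (0.000000, -0.875000); Gamma_uuu = -2.085225, Gamma_uuv = 0.328193, Gamma_uvv = 0.457885, Gamma_vuu = -4.326432, Gamma_vuv = 0.600692, Gamma_vvv = -0.518099
  tau = 1.000000: gamma = (-0.500000, -0.250000), gamma' = (0.000000, -1.000000); Gamma_uuu = -2.736325, Gamma_uuv = 0.506373, Gamma_uvv = 0.287635, Gamma_vuu = -4.918668, Gamma_vuv = 0.885158, Gamma_vvv = -0.747898
step 0: V^u = 0.1250, V^v = 1.5000
step 1: k1 = (0.000000, 0.000000), k2 = (0.118495, -0.021541), k3 = (0.118585, -0.020497), k4 = (0.237424, -0.046765); V <- V + (h/6)(k1 + 2k2 + 2k3 + k4): V^u = 0.1546, V^v = 1.4945
step 2: k1 = (0.237373, -0.046750), k2 = (0.355504, -0.083047), k3 = (0.355402, -0.080307), k4 = (0.469698, -0.129977); V <- V + (h/6)(k1 + 2k2 + 2k3 + k4): V^u = 0.2434, V^v = 1.4736
step 3: k1 = (0.469412, -0.129898), k2 = (0.572461, -0.196888), k3 = (0.570965, -0.192344), k4 = (0.651516, -0.278051); V <- V + (h/6)(k1 + 2k2 + 2k3 + k4): V^u = 0.3853, V^v = 1.4241
step 4: k1 = (0.650831, -0.277915), k2 = (0.690683, -0.384567), k3 = (0.686772, -0.375905), k4 = (0.664669, -0.501760); V <- V + (h/6)(k1 + 2k2 + 2k3 + k4): V^u = 0.5549, V^v = 1.3283

Answer: V^u = 0.5549, V^v = 1.3283


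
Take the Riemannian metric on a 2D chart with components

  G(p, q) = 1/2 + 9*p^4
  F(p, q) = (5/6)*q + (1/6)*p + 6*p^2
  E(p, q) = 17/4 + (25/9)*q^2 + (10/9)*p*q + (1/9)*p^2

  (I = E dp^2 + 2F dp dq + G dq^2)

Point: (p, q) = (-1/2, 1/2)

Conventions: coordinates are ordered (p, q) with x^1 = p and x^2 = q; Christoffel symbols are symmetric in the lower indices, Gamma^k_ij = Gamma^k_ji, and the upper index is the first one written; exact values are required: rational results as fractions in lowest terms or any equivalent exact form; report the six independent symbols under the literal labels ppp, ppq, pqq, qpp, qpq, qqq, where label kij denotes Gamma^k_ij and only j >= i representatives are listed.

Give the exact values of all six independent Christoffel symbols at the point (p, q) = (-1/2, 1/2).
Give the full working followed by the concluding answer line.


E = 169/36, F = 11/6, G = 17/16 at the point
E_p = 4/9, E_q = 20/9, F_p = -35/6, F_q = 5/6, G_p = -9/2, G_q = 0
EG - F^2 = 937/576;  g^inv = (576/937) * [[17/16, -11/6], [-11/6, 169/36]]
first-kind symbols [ij,l] = (1/2)(d_i g_jl + d_j g_il - d_l g_ij): [pp,p] = E_p/2 = 2/9, [pp,q] = F_p - E_q/2 = -125/18, [pq,p] = E_q/2 = 10/9, [pq,q] = G_p/2 = -9/4, [qq,p] = F_q - G_p/2 = 37/12, [qq,q] = G_q/2 = 0
Gamma^p_ij = (G*[ij,p] - F*[ij,q])/(EG - F^2), Gamma^q_ij = (E*[ij,q] - F*[ij,p])/(EG - F^2)

Answer: Gamma_ppp = 22408/2811, Gamma_ppq = 3056/937, Gamma_pqq = 1887/937, Gamma_qpp = -171112/8433, Gamma_qpq = -21772/2811, Gamma_qqq = -3256/937


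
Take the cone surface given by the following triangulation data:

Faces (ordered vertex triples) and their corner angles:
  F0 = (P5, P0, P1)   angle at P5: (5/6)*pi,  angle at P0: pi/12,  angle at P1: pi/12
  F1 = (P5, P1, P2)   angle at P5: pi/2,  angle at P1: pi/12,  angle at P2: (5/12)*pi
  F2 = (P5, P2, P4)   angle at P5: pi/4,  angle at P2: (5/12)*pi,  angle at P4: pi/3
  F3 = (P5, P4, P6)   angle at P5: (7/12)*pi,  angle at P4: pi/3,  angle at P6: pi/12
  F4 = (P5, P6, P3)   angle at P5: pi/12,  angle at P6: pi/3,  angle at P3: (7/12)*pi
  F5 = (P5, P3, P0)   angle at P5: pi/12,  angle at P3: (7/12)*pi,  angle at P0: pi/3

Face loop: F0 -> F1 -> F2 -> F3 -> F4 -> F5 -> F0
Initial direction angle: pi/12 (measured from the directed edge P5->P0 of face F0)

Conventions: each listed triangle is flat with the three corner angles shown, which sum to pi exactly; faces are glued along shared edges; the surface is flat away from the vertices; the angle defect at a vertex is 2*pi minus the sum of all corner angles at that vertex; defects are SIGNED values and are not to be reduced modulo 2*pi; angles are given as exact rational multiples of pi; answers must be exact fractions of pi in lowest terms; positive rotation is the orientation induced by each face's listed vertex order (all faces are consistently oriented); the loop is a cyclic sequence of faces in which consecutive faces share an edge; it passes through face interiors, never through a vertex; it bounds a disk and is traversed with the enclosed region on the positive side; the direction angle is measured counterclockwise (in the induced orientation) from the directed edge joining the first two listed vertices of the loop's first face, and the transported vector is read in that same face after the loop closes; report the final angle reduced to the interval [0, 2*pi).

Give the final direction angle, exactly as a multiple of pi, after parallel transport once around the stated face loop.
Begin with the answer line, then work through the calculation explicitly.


Answer: final direction angle = (7/4)*pi

enclosed vertex P5: corner angles sum to (7/3)*pi, defect = 2*pi - (7/3)*pi = -pi/3
the rotation equals the total enclosed defect, so the final angle is initial + defects (mod 2*pi)
final angle = pi/12 - pi/3 = (7/4)*pi (mod 2*pi)


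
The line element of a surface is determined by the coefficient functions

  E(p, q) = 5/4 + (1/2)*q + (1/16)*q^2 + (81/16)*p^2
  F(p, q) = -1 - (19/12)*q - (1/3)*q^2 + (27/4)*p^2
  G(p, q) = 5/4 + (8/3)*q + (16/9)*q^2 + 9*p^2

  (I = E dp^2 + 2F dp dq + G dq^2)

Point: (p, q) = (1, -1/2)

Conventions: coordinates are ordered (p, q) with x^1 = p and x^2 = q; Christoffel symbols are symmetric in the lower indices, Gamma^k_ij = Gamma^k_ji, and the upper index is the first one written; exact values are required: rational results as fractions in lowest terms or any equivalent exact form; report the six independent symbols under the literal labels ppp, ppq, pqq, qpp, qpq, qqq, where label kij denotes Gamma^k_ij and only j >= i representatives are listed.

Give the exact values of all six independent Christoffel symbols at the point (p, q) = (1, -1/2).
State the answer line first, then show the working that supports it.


Answer: Gamma_ppp = -88437/34993, Gamma_ppq = -129202/34993, Gamma_pqq = -683056/104979, Gamma_qpp = 885285/279944, Gamma_qpq = 122781/34993, Gamma_qqq = 158744/34993

E = 389/64, F = 155/24, G = 337/36 at the point
E_p = 81/8, E_q = 7/16, F_p = 27/2, F_q = -5/4, G_p = 18, G_q = 8/9
EG - F^2 = 34993/2304;  g^inv = (2304/34993) * [[337/36, -155/24], [-155/24, 389/64]]
first-kind symbols [ij,l] = (1/2)(d_i g_jl + d_j g_il - d_l g_ij): [pp,p] = E_p/2 = 81/16, [pp,q] = F_p - E_q/2 = 425/32, [pq,p] = E_q/2 = 7/32, [pq,q] = G_p/2 = 9, [qq,p] = F_q - G_p/2 = -41/4, [qq,q] = G_q/2 = 4/9
Gamma^p_ij = (G*[ij,p] - F*[ij,q])/(EG - F^2), Gamma^q_ij = (E*[ij,q] - F*[ij,p])/(EG - F^2)


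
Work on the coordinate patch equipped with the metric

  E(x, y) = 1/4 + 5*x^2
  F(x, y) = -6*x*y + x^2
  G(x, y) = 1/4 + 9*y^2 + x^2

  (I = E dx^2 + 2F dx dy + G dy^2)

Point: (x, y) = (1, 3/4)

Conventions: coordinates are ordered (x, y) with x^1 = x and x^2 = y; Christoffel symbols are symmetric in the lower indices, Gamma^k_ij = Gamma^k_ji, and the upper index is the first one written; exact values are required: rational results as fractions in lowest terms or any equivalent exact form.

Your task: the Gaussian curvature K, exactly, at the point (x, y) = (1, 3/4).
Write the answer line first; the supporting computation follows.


Answer: K = -6336/255367

E = 21/4, F = -7/2, G = 101/16, EG - F^2 = 1337/64 at the point
E_x = 10, E_y = 0, F_x = -5/2, F_y = -6, G_x = 2, G_y = 27/2
E_yy = 0, F_xy = -6, G_xx = 2
Apply the Brioschi formula K = (det M1 - det M2)/(EG - F^2)^2 over the derivative matrices of E, F, G.
M1 = [[-E_yy/2 + F_xy - G_xx/2, E_x/2, F_x - E_y/2], [F_y - G_x/2, E, F], [G_y/2, F, G]] = [[-7, 5, -5/2], [-7, 21/4, -7/2], [27/4, -7/2, 101/16]]; det M1 = -1029/64
M2 = [[0, E_y/2, G_x/2], [E_y/2, E, F], [G_x/2, F, G]] = [[0, 0, 1], [0, 21/4, -7/2], [1, -7/2, 101/16]]; det M2 = -21/4
det M1 - det M2 = -693/64; K = -693/64 / (1337/64)^2 = -6336/255367


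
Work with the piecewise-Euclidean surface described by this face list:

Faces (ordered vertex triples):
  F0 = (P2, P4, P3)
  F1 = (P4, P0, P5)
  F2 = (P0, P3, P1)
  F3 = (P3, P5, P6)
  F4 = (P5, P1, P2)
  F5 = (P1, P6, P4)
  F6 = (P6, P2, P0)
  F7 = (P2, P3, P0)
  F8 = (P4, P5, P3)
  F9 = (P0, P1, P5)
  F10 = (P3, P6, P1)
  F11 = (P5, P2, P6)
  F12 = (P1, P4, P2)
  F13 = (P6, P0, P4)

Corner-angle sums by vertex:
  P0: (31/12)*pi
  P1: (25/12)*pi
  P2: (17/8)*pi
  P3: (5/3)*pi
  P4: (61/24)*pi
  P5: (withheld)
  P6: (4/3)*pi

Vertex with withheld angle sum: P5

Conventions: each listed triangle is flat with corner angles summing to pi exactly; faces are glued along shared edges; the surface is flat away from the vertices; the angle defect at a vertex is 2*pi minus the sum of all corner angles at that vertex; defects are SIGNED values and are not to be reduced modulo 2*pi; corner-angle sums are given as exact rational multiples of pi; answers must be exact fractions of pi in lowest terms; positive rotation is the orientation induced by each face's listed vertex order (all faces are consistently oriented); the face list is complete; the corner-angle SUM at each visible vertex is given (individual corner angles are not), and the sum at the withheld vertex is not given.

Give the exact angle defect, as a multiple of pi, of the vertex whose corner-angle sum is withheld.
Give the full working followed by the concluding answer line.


V = 7, E = 21, F = 14; chi = V - E + F = 0
Gauss-Bonnet: total defect = 2*pi*chi = 0; visible defects sum to -pi/3

Answer: defect(P5) = pi/3


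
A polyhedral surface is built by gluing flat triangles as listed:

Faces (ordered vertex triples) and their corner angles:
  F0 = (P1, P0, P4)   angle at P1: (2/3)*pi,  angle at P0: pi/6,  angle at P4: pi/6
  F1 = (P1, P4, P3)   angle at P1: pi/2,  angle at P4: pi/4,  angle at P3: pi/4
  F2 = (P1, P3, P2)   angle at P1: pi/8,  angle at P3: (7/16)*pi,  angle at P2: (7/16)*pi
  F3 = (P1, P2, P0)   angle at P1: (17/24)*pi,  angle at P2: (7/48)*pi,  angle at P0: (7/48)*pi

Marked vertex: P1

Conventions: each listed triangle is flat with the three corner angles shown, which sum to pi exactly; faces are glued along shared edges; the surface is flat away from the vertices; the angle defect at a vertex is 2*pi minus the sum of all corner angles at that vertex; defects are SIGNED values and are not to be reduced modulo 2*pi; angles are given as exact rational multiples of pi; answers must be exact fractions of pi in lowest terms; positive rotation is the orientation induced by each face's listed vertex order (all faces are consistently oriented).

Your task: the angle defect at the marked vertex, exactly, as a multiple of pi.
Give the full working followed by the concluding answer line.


Sum of corner angles at P1: 2*pi
defect = 2*pi - 2*pi

Answer: defect(P1) = 0


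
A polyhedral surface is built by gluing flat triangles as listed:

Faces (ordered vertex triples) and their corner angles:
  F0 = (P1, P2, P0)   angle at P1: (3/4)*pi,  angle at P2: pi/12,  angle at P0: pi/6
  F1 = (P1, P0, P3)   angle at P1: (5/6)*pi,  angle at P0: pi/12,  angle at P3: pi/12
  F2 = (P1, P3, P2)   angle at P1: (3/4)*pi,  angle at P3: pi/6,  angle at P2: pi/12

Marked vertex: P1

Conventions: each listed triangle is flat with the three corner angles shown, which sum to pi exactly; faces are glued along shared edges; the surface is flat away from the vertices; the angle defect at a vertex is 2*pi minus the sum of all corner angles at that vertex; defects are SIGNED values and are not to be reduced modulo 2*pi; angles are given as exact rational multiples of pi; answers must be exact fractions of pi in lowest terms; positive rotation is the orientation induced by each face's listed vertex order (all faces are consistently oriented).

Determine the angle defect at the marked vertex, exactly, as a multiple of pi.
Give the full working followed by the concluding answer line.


Sum of corner angles at P1: (7/3)*pi
defect = 2*pi - (7/3)*pi

Answer: defect(P1) = -pi/3


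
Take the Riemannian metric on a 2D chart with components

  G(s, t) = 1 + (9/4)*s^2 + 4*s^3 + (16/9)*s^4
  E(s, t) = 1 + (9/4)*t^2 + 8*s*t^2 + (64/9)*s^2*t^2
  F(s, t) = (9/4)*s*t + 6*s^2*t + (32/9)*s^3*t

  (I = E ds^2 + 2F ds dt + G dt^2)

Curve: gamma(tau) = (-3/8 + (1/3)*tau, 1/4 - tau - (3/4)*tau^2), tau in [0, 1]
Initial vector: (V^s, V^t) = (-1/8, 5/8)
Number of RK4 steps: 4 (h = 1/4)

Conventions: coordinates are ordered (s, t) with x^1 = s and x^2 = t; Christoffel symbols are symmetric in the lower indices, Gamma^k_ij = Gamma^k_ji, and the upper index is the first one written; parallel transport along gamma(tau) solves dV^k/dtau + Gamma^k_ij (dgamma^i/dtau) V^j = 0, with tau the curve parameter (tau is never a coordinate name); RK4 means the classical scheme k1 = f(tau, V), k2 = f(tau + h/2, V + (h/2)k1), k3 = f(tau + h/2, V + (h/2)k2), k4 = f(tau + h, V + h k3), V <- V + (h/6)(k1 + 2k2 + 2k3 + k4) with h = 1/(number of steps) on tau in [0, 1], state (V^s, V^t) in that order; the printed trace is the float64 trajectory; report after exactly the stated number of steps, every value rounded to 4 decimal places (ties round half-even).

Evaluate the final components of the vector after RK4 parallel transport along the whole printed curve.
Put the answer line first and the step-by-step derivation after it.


Answer: V^s = -0.0117, V^t = 0.6843

gamma'(tau) = (1/3, -1 - (3/2)*tau); f(tau, V)^k = -Gamma^k_ij(gamma(tau)) gamma'^i(tau) V^j; h = 1/4; intermediate values shown to 6 dp
curve data and Christoffel symbols at the stage parameters:
  tau = 0.000000: gamma = (-0.375000, 0.250000), gamma' = (0.333333, -1.000000); Gamma_sss = 0.072072, Gamma_sst = 0.054054, Gamma_stt = 0.000000, Gamma_tss = -0.216216, Gamma_tst = -0.162162, Gamma_ttt = 0.000000
  tau = 0.125000: gamma = (-0.333333, 0.113281), gamma' = (0.333333, -1.187500); Gamma_sss = 0.018530, Gamma_sst = 0.037485, Gamma_stt = 0.000000, Gamma_tss = -0.094178, Gamma_tst = -0.190521, Gamma_ttt = 0.000000
  tau = 0.250000: gamma = (-0.291667, -0.046875), gamma' = (0.333333, -1.375000); Gamma_sss = 0.003826, Gamma_sst = -0.022104, Gamma_stt = 0.000000, Gamma_tss = 0.036621, Gamma_tst = -0.211589, Gamma_ttt = 0.000000
  tau = 0.375000: gamma = (-0.250000, -0.230469), gamma' = (0.333333, -1.562500); Gamma_sss = 0.105205, Gamma_sst = -0.142651, Gamma_stt = 0.000000, Gamma_tss = 0.159769, Gamma_tst = -0.216636, Gamma_ttt = 0.000000
  tau = 0.500000: gamma = (-0.208333, -0.437500), gamma' = (0.333333, -1.750000); Gamma_sss = 0.390153, Gamma_sst = -0.315838, Gamma_stt = 0.000000, Gamma_tss = 0.240431, Gamma_tst = -0.194634, Gamma_ttt = 0.000000
  tau = 0.625000: gamma = (-0.166667, -0.667969), gamma' = (0.333333, -1.937500); Gamma_sss = 0.814217, Gamma_sst = -0.482499, Gamma_stt = 0.000000, Gamma_tss = 0.245927, Gamma_tst = -0.145735, Gamma_ttt = 0.000000
  tau = 0.750000: gamma = (-0.125000, -0.921875), gamma' = (0.333333, -2.125000); Gamma_sss = 1.210328, Gamma_sst = -0.574393, Gamma_stt = 0.000000, Gamma_tss = 0.187557, Gamma_tst = -0.089010, Gamma_ttt = 0.000000
  tau = 0.875000: gamma = (-0.083333, -1.199219), gamma' = (0.333333, -2.312500); Gamma_sss = 1.457789, Gamma_sst = -0.582482, Gamma_stt = 0.000000, Gamma_tss = 0.110110, Gamma_tst = -0.043996, Gamma_ttt = 0.000000
  tau = 1.000000: gamma = (-0.041667, -1.500000), gamma' = (0.333333, -2.500000); Gamma_sss = 1.559410, Gamma_sst = -0.541462, Gamma_stt = 0.000000, Gamma_tss = 0.045050, Gamma_tst = -0.015642, Gamma_ttt = 0.000000
step 0: V^s = -0.1250, V^t = 0.6250
step 1: k1 = (-0.015015, 0.045045), k2 = (-0.012744, 0.064772), k3 = (-0.012764, 0.064873), k4 = (0.008784, 0.084085); V <- V + (h/6)(k1 + 2k2 + 2k3 + k4): V^s = -0.1274, V^t = 0.6412
step 2: k1 = (0.008758, 0.083838), k2 = (0.063565, 0.096532), k3 = (0.061873, 0.093963), k4 = (0.146390, 0.090212); V <- V + (h/6)(k1 + 2k2 + 2k3 + k4): V^s = -0.1105, V^t = 0.6643
step 3: k1 = (0.145362, 0.089579), k2 = (0.219977, 0.066442), k3 = (0.208262, 0.062904), k4 = (0.225050, 0.034875); V <- V + (h/6)(k1 + 2k2 + 2k3 + k4): V^s = -0.0593, V^t = 0.6803
step 4: k1 = (0.226630, 0.035119), k2 = (0.189790, 0.014335), k3 = (0.197726, 0.014935), k4 = (0.142032, 0.004103); V <- V + (h/6)(k1 + 2k2 + 2k3 + k4): V^s = -0.0117, V^t = 0.6843


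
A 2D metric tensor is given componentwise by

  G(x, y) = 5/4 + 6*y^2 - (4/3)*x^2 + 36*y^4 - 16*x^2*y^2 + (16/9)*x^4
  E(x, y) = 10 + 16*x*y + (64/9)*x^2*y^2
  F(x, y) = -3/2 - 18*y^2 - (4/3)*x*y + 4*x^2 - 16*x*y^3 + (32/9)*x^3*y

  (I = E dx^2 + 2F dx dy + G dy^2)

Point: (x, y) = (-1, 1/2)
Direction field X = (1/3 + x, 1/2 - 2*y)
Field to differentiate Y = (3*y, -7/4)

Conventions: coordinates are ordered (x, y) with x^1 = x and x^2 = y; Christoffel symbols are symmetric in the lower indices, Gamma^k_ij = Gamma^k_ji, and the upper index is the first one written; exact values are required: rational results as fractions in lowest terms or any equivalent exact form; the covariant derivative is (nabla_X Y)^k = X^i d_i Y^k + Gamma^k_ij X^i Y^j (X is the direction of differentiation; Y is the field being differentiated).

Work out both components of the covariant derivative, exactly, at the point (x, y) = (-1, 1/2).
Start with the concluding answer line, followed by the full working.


Answer: (nabla_X Y)^x = -2069/456, (nabla_X Y)^y = 277/228

E = 34/9, F = -10/9, G = 13/9 at the point
E_x = 40/9, E_y = -80/9, F_x = -16/3, F_y = -74/9, G_x = 32/9, G_y = 8
EG - F^2 = 38/9;  g^inv = (9/38) * [[13/9, 10/9], [10/9, 34/9]]
first-kind symbols [ij,l] = (1/2)(d_i g_jl + d_j g_il - d_l g_ij): [xx,x] = E_x/2 = 20/9, [xx,y] = F_x - E_y/2 = -8/9, [xy,x] = E_y/2 = -40/9, [xy,y] = G_x/2 = 16/9, [yy,x] = F_y - G_x/2 = -10, [yy,y] = G_y/2 = 4
Gamma^x_ij = (G*[ij,x] - F*[ij,y])/(EG - F^2), Gamma^y_ij = (E*[ij,y] - F*[ij,x])/(EG - F^2)
Gamma_xxx = 10/19, Gamma_xxy = -20/19, Gamma_xyy = -45/19, Gamma_yxx = -4/19, Gamma_yxy = 8/19, Gamma_yyy = 18/19
X = (-2/3, -1/2), Y = (3/2, -7/4) at the point


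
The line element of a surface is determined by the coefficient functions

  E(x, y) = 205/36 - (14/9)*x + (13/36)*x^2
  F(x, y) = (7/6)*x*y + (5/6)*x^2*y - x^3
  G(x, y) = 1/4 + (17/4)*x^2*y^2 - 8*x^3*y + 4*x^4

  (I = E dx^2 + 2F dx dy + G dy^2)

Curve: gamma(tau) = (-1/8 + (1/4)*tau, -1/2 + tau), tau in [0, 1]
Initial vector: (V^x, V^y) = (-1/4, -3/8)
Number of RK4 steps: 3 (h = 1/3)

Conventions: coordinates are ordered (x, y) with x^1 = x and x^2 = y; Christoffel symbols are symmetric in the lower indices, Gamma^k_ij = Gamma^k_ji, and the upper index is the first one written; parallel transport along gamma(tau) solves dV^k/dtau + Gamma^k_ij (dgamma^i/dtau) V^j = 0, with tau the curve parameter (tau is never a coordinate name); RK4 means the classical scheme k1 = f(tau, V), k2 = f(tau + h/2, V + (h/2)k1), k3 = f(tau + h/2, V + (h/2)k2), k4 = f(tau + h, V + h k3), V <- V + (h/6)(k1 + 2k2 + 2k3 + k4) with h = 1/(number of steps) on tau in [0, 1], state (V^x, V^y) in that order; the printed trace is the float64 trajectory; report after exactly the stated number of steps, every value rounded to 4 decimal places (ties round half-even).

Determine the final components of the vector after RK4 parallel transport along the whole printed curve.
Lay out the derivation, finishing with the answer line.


gamma'(tau) = (1/4, 1); f(tau, V)^k = -Gamma^k_ij(gamma(tau)) gamma'^i(tau) V^j; h = 1/3; intermediate values shown to 6 dp
curve data and Christoffel symbols at the stage parameters:
  tau = 0.000000: gamma = (-0.125000, -0.500000), gamma' = (0.250000, 1.000000); Gamma_xxx = -0.116477, Gamma_xxy = 0.002449, Gamma_xyy = -0.012157, Gamma_yxx = -1.994411, Gamma_yxy = -0.211171, Gamma_yyy = -0.094545
  tau = 0.166667: gamma = (-0.083333, -0.333333), gamma' = (0.250000, 1.000000); Gamma_xxx = -0.131049, Gamma_xxy = 0.000343, Gamma_xyy = -0.012761, Gamma_yxx = -1.426417, Gamma_yxy = -0.064361, Gamma_yyy = -0.028289
  tau = 0.333333: gamma = (-0.041667, -0.166667), gamma' = (0.250000, 1.000000); Gamma_xxx = -0.136616, Gamma_xxy = 0.000011, Gamma_xyy = -0.007832, Gamma_yxx = -0.747619, Gamma_yxy = -0.008098, Gamma_yyy = -0.003511
  tau = 0.500000: gamma = (0.000000, 0.000000), gamma' = (0.250000, 1.000000); Gamma_xxx = -0.136585, Gamma_xxy = 0.000000, Gamma_xyy = 0.000000, Gamma_yxx = 0.000000, Gamma_yxy = 0.000000, Gamma_yyy = 0.000000
  tau = 0.666667: gamma = (0.041667, 0.166667), gamma' = (0.250000, 1.000000); Gamma_xxx = -0.136656, Gamma_xxy = -0.000012, Gamma_xyy = 0.008526, Gamma_yxx = 0.807372, Gamma_yxy = 0.008098, Gamma_yyy = 0.003478
  tau = 0.833333: gamma = (0.083333, 0.333333), gamma' = (0.250000, 1.000000); Gamma_xxx = -0.144389, Gamma_xxy = -0.000390, Gamma_xyy = 0.015423, Gamma_yxx = 1.664064, Gamma_yxy = 0.064371, Gamma_yyy = 0.027795
  tau = 1.000000: gamma = (0.125000, 0.500000), gamma' = (0.250000, 1.000000); Gamma_xxx = -0.168481, Gamma_xxy = -0.002975, Gamma_xyy = 0.017618, Gamma_yxx = 2.516414, Gamma_yxy = 0.211414, Gamma_yyy = 0.092490
step 0: V^x = -0.2500, V^y = -0.3750
step 1: k1 = (-0.010997, -0.232695), k2 = (-0.013409, -0.124376), k3 = (-0.013193, -0.123744), k4 = (-0.011945, -0.051913); V <- V + (h/6)(k1 + 2k2 + 2k3 + k4): V^x = -0.2542, V^y = -0.4184
step 2: k1 = (-0.011956, -0.051892), k2 = (-0.008749, 0.000000), k3 = (-0.008731, 0.000000), k4 = (-0.005222, 0.056287); V <- V + (h/6)(k1 + 2k2 + 2k3 + k4): V^x = -0.2571, V^y = -0.4181
step 3: k1 = (-0.005224, 0.056282), k2 = (-0.003149, 0.141878), k3 = (-0.003355, 0.141086), k4 = (-0.005383, 0.270998); V <- V + (h/6)(k1 + 2k2 + 2k3 + k4): V^x = -0.2584, V^y = -0.3685

Answer: V^x = -0.2584, V^y = -0.3685


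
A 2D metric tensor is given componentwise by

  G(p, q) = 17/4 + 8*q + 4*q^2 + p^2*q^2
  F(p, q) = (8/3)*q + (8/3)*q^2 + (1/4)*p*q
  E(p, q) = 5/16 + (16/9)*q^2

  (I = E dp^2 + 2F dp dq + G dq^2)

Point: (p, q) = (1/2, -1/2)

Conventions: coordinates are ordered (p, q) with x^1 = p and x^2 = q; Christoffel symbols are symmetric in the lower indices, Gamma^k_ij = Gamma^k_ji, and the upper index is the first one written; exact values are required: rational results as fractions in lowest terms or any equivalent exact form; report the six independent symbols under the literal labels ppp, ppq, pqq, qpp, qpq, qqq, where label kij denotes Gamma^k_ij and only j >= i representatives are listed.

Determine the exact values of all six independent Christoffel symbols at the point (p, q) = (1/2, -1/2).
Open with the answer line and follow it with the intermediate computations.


Answer: Gamma_ppp = 275/228, Gamma_ppq = -177/76, Gamma_pqq = 225/76, Gamma_qpp = 5995/4788, Gamma_qpq = -1913/1596, Gamma_qqq = 1635/532

E = 109/144, F = -35/48, G = 21/16 at the point
E_p = 0, E_q = -16/9, F_p = -1/8, F_q = 1/8, G_p = 1/4, G_q = 15/4
EG - F^2 = 133/288;  g^inv = (288/133) * [[21/16, 35/48], [35/48, 109/144]]
first-kind symbols [ij,l] = (1/2)(d_i g_jl + d_j g_il - d_l g_ij): [pp,p] = E_p/2 = 0, [pp,q] = F_p - E_q/2 = 55/72, [pq,p] = E_q/2 = -8/9, [pq,q] = G_p/2 = 1/8, [qq,p] = F_q - G_p/2 = 0, [qq,q] = G_q/2 = 15/8
Gamma^p_ij = (G*[ij,p] - F*[ij,q])/(EG - F^2), Gamma^q_ij = (E*[ij,q] - F*[ij,p])/(EG - F^2)


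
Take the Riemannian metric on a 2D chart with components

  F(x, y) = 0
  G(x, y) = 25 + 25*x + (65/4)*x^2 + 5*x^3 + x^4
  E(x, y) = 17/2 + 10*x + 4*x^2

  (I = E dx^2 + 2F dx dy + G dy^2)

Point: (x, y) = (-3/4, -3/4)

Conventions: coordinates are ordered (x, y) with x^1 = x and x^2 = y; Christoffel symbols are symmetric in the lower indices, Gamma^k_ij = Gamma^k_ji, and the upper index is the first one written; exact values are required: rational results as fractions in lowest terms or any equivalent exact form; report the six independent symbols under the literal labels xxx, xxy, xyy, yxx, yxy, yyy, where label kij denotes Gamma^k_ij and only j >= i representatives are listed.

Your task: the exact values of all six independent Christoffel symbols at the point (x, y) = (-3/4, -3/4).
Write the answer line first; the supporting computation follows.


Answer: Gamma_xxx = 8/13, Gamma_xxy = 0, Gamma_xyy = -59/52, Gamma_yxx = 0, Gamma_yxy = 16/59, Gamma_yyy = 0

E = 13/4, F = 0, G = 3481/256 at the point
E_x = 4, E_y = 0, F_x = 0, F_y = 0, G_x = 59/8, G_y = 0
EG - F^2 = 45253/1024;  g^inv = (1024/45253) * [[3481/256, 0], [0, 13/4]]
first-kind symbols [ij,l] = (1/2)(d_i g_jl + d_j g_il - d_l g_ij): [xx,x] = E_x/2 = 2, [xx,y] = F_x - E_y/2 = 0, [xy,x] = E_y/2 = 0, [xy,y] = G_x/2 = 59/16, [yy,x] = F_y - G_x/2 = -59/16, [yy,y] = G_y/2 = 0
Gamma^x_ij = (G*[ij,x] - F*[ij,y])/(EG - F^2), Gamma^y_ij = (E*[ij,y] - F*[ij,x])/(EG - F^2)


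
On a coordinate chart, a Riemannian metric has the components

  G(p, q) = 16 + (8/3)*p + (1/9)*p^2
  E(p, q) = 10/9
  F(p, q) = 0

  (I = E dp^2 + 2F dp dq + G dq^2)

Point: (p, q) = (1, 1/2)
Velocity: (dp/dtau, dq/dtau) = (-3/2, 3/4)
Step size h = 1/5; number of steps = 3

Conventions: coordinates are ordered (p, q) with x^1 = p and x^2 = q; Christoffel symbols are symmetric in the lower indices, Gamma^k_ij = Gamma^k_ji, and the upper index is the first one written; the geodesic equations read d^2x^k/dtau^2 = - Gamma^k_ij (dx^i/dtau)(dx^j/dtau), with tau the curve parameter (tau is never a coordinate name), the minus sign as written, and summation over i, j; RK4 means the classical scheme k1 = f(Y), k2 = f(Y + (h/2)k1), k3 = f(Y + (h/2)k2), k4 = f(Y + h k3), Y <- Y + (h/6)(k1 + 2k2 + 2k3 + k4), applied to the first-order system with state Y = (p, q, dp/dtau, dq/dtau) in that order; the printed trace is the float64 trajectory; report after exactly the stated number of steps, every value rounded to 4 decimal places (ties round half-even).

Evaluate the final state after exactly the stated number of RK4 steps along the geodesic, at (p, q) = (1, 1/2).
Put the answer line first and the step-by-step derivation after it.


Answer: p = 0.2406, q = 0.9798, dp/dtau = -1.0168, dq/dtau = 0.8459

f(Y) = (dp/dtau, dq/dtau, -Gamma^p_ij Y'^i Y'^j, -Gamma^q_ij Y'^i Y'^j) with the Gammas evaluated at the stage position; h = 0.200000; intermediate values shown to 6 dp
step 0: p = 1.0000, q = 0.5000, dp/dtau = -1.5000, dq/dtau = 0.7500
step 1:
  k1: at (p, q) = (1.000000, 0.500000), (dp/dtau, dq/dtau) = (-1.500000, 0.750000); Gamma_ppp = 0.000000, Gamma_ppq = 0.000000, Gamma_pqq = -1.300000, Gamma_qpp = 0.000000, Gamma_qpq = 0.076923, Gamma_qqq = 0.000000; k1 = (-1.500000, 0.750000, 0.731250, 0.173077)
  k2: at (p, q) = (0.850000, 0.575000), (dp/dtau, dq/dtau) = (-1.426875, 0.767308); Gamma_ppp = 0.000000, Gamma_ppq = 0.000000, Gamma_pqq = -1.285000, Gamma_qpp = 0.000000, Gamma_qpq = 0.077821, Gamma_qqq = 0.000000; k2 = (-1.426875, 0.767308, 0.756558, 0.170405)
  k3: at (p, q) = (0.857313, 0.576731), (dp/dtau, dq/dtau) = (-1.424344, 0.767041); Gamma_ppp = 0.000000, Gamma_ppq = 0.000000, Gamma_pqq = -1.285731, Gamma_qpp = 0.000000, Gamma_qpq = 0.077777, Gamma_qqq = 0.000000; k3 = (-1.424344, 0.767041, 0.756461, 0.169947)
  k4: at (p, q) = (0.715131, 0.653408), (dp/dtau, dq/dtau) = (-1.348708, 0.783989); Gamma_ppp = 0.000000, Gamma_ppq = 0.000000, Gamma_pqq = -1.271513, Gamma_qpp = 0.000000, Gamma_qpq = 0.078646, Gamma_qqq = 0.000000; k4 = (-1.348708, 0.783989, 0.781522, 0.166317)
  Y <- Y + (h/6)(k1 + 2k2 + 2k3 + k4): p = 0.7150, q = 0.6534, dp/dtau = -1.3487, dq/dtau = 0.7840
step 2:
  k1: at (p, q) = (0.714962, 0.653423), (dp/dtau, dq/dtau) = (-1.348706, 0.784003); Gamma_ppp = 0.000000, Gamma_ppq = 0.000000, Gamma_pqq = -1.271496, Gamma_qpp = 0.000000, Gamma_qpq = 0.078648, Gamma_qqq = 0.000000; k1 = (-1.348706, 0.784003, 0.781539, 0.166322)
  k2: at (p, q) = (0.580091, 0.731823), (dp/dtau, dq/dtau) = (-1.270552, 0.800635); Gamma_ppp = 0.000000, Gamma_ppq = 0.000000, Gamma_pqq = -1.258009, Gamma_qpp = 0.000000, Gamma_qpq = 0.079491, Gamma_qqq = 0.000000; k2 = (-1.270552, 0.800635, 0.806405, 0.161724)
  k3: at (p, q) = (0.587907, 0.733486), (dp/dtau, dq/dtau) = (-1.268066, 0.800176); Gamma_ppp = 0.000000, Gamma_ppq = 0.000000, Gamma_pqq = -1.258791, Gamma_qpp = 0.000000, Gamma_qpq = 0.079441, Gamma_qqq = 0.000000; k3 = (-1.268066, 0.800176, 0.805980, 0.161214)
  k4: at (p, q) = (0.461349, 0.813458), (dp/dtau, dq/dtau) = (-1.187510, 0.816246); Gamma_ppp = 0.000000, Gamma_ppq = 0.000000, Gamma_pqq = -1.246135, Gamma_qpp = 0.000000, Gamma_qpq = 0.080248, Gamma_qqq = 0.000000; k4 = (-1.187510, 0.816246, 0.830247, 0.155569)
  Y <- Y + (h/6)(k1 + 2k2 + 2k3 + k4): p = 0.4612, q = 0.8135, dp/dtau = -1.1875, dq/dtau = 0.8163
step 3:
  k1: at (p, q) = (0.461180, 0.813485), (dp/dtau, dq/dtau) = (-1.187488, 0.816262); Gamma_ppp = 0.000000, Gamma_ppq = 0.000000, Gamma_pqq = -1.246118, Gamma_qpp = 0.000000, Gamma_qpq = 0.080249, Gamma_qqq = 0.000000; k1 = (-1.187488, 0.816262, 0.830268, 0.155571)
  k2: at (p, q) = (0.342431, 0.895111), (dp/dtau, dq/dtau) = (-1.104461, 0.831819); Gamma_ppp = 0.000000, Gamma_ppq = 0.000000, Gamma_pqq = -1.234243, Gamma_qpp = 0.000000, Gamma_qpq = 0.081021, Gamma_qqq = 0.000000; k2 = (-1.104461, 0.831819, 0.854002, 0.148870)
  k3: at (p, q) = (0.350734, 0.896667), (dp/dtau, dq/dtau) = (-1.102088, 0.831149); Gamma_ppp = 0.000000, Gamma_ppq = 0.000000, Gamma_pqq = -1.235073, Gamma_qpp = 0.000000, Gamma_qpq = 0.080967, Gamma_qqq = 0.000000; k3 = (-1.102088, 0.831149, 0.853200, 0.148331)
  k4: at (p, q) = (0.240763, 0.979715), (dp/dtau, dq/dtau) = (-1.016848, 0.845928); Gamma_ppp = 0.000000, Gamma_ppq = 0.000000, Gamma_pqq = -1.224076, Gamma_qpp = 0.000000, Gamma_qpq = 0.081694, Gamma_qqq = 0.000000; k4 = (-1.016848, 0.845928, 0.875943, 0.140544)
  Y <- Y + (h/6)(k1 + 2k2 + 2k3 + k4): p = 0.2406, q = 0.9798, dp/dtau = -1.0168, dq/dtau = 0.8459


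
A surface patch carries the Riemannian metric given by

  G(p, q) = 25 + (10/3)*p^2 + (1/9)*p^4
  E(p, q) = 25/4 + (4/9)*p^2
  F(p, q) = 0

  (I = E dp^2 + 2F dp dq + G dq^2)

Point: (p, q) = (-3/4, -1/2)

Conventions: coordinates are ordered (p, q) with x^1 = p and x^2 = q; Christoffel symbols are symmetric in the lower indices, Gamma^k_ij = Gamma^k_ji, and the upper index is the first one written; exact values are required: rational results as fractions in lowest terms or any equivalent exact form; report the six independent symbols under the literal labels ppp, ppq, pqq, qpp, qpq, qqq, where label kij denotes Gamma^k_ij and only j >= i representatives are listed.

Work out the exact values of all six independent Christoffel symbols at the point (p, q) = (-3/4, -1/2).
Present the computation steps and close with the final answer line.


E = 13/2, F = 0, G = 6889/256 at the point
E_p = -2/3, E_q = 0, F_p = 0, F_q = 0, G_p = -83/16, G_q = 0
EG - F^2 = 89557/512;  g^inv = (512/89557) * [[6889/256, 0], [0, 13/2]]
first-kind symbols [ij,l] = (1/2)(d_i g_jl + d_j g_il - d_l g_ij): [pp,p] = E_p/2 = -1/3, [pp,q] = F_p - E_q/2 = 0, [pq,p] = E_q/2 = 0, [pq,q] = G_p/2 = -83/32, [qq,p] = F_q - G_p/2 = 83/32, [qq,q] = G_q/2 = 0
Gamma^p_ij = (G*[ij,p] - F*[ij,q])/(EG - F^2), Gamma^q_ij = (E*[ij,q] - F*[ij,p])/(EG - F^2)

Answer: Gamma_ppp = -2/39, Gamma_ppq = 0, Gamma_pqq = 83/208, Gamma_qpp = 0, Gamma_qpq = -8/83, Gamma_qqq = 0


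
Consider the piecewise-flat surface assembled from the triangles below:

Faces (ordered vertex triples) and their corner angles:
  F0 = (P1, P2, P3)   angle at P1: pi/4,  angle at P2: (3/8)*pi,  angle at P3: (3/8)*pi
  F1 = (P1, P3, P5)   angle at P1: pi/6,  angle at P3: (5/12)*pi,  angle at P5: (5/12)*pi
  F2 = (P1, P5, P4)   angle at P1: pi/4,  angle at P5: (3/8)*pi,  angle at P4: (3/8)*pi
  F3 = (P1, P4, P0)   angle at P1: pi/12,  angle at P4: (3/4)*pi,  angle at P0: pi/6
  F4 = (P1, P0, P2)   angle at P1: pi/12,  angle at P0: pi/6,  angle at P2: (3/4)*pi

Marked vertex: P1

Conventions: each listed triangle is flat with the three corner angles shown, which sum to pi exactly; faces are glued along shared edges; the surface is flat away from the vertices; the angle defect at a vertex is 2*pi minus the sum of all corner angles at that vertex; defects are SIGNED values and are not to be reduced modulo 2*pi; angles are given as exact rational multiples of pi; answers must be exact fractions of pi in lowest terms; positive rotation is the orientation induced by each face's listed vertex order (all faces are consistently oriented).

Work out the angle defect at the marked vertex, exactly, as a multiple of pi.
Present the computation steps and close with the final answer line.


Sum of corner angles at P1: (5/6)*pi
defect = 2*pi - (5/6)*pi

Answer: defect(P1) = (7/6)*pi


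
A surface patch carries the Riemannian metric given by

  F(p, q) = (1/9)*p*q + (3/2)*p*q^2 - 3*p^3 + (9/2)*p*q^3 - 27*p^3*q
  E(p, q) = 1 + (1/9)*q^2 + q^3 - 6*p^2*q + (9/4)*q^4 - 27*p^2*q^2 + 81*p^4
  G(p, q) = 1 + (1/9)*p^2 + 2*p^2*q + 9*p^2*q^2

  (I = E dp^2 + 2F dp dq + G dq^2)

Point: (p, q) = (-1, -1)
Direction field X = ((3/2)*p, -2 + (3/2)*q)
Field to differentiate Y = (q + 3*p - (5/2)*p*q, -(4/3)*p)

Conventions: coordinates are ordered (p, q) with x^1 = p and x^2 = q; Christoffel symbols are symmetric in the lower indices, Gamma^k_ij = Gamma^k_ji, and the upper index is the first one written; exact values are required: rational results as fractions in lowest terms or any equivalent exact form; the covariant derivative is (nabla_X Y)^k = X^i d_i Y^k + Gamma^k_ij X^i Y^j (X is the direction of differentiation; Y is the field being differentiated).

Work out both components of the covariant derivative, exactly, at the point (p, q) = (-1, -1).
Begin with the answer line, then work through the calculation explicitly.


Answer: (nabla_X Y)^p = -178211/5002, (nabla_X Y)^q = 17882/2501

E = 2245/36, F = -188/9, G = 73/9 at the point
E_p = -282, E_q = 376/9, F_p = 620/9, F_q = 295/18, G_p = -128/9, G_q = -16
EG - F^2 = 2501/36;  g^inv = (36/2501) * [[73/9, 188/9], [188/9, 2245/36]]
first-kind symbols [ij,l] = (1/2)(d_i g_jl + d_j g_il - d_l g_ij): [pp,p] = E_p/2 = -141, [pp,q] = F_p - E_q/2 = 48, [pq,p] = E_q/2 = 188/9, [pq,q] = G_p/2 = -64/9, [qq,p] = F_q - G_p/2 = 47/2, [qq,q] = G_q/2 = -8
Gamma^p_ij = (G*[ij,p] - F*[ij,q])/(EG - F^2), Gamma^q_ij = (E*[ij,q] - F*[ij,p])/(EG - F^2)
Gamma_ppp = -5076/2501, Gamma_ppq = 752/2501, Gamma_pqq = 846/2501, Gamma_qpp = 1728/2501, Gamma_qpq = -256/2501, Gamma_qqq = -288/2501
X = (-3/2, -7/2), Y = (-13/2, 4/3) at the point


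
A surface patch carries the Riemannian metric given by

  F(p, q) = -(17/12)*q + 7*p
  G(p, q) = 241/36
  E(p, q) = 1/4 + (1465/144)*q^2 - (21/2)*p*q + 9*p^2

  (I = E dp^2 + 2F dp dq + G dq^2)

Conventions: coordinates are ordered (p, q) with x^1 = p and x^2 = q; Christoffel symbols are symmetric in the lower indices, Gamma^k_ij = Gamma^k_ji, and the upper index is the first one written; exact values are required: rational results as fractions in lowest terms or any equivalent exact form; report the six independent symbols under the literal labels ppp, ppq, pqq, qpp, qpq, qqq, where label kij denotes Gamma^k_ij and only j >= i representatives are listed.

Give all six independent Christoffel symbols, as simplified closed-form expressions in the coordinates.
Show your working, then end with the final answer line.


E = 1/4 + (1465/144)*q^2 - (21/2)*p*q + 9*p^2; F = -(17/12)*q + 7*p; G = 241/36
Gamma^k_ij = (1/2) g^{kl} (d_i g_jl + d_j g_il - d_l g_ij), with g^inv = (1/(EG-F^2)) [[G, -F], [-F, E]]
first partials: E_p = -(21/2)*q + 18*p, E_q = (1465/72)*q - (21/2)*p, F_p = 7, F_q = -17/12, G_p = 0, G_q = 0
D = EG - F^2 = 241/144 + (342661/5184)*q^2 - (1211/24)*p*q + (45/4)*p^2
expanded: Gamma^p_pp = (G E_p - 2F F_p + F E_q)/(2D), Gamma^p_pq = (G E_q - F G_p)/(2D), Gamma^p_qq = (2G F_q - G G_p - F G_q)/(2D), Gamma^q_pp = (2E F_p - E E_q - F E_p)/(2D), Gamma^q_pq = (E G_p - F E_q)/(2D), Gamma^q_qq = (E G_q - 2F F_q + F G_p)/(2D); substitute and cancel common factors

Answer: Gamma_ppp = (-190512*p^2 + 407736*p*q + 58320*p - 74715*q^2 - 130788*q)/(58320*p^2 - 261576*p*q + 342661*q^2 + 8676), Gamma_ppq = (-182196*p + 353065*q)/(58320*p^2 - 261576*p*q + 342661*q^2 + 8676), Gamma_pqq = -49164/(58320*p^2 - 261576*p*q + 342661*q^2 + 8676), Gamma_qpp = (979776*p^3 - 3041712*p^2*q + 3322620*p*q^2 - 497664*p*q + 27216*p - 2146225*q^3 + 1322496*q^2 - 52740*q + 36288)/(233280*p^2 - 1046304*p*q + 1370644*q^2 + 34704), Gamma_qpq = (190512*p^2 - 407736*p*q + 74715*q^2)/(58320*p^2 - 261576*p*q + 342661*q^2 + 8676), Gamma_qqq = (51408*p - 10404*q)/(58320*p^2 - 261576*p*q + 342661*q^2 + 8676)


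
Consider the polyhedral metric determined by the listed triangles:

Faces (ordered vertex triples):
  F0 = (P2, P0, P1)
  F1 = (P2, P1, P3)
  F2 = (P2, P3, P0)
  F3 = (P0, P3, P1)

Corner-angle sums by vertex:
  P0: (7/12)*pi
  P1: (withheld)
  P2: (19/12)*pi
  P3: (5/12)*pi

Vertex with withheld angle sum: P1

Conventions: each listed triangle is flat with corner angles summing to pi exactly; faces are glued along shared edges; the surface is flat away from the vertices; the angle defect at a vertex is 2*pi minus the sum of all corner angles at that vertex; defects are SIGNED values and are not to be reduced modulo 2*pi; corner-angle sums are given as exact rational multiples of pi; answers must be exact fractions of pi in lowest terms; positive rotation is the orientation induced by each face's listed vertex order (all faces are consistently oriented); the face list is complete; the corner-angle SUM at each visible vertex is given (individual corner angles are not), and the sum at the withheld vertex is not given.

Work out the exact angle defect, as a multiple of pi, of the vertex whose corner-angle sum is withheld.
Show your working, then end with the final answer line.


V = 4, E = 6, F = 4; chi = V - E + F = 2
Gauss-Bonnet: total defect = 2*pi*chi = 4*pi; visible defects sum to (41/12)*pi

Answer: defect(P1) = (7/12)*pi
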